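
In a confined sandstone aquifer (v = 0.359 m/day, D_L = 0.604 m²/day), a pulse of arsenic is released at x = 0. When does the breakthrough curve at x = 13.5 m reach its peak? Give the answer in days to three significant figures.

33.2 days

For the 1D instantaneous-source solution, setting ∂C/∂t = 0 at fixed x gives v²t² + 2Dt − x² = 0, so t = (√(D² + v²x²) − D)/v².
√(D² + v²x²) = √(0.604² + 0.359² × 13.5²) = 4.884; v² = 0.128881.
t = (4.884 − 0.604)/0.128881 = 33.2 days (vs. the pure-advection estimate x/v = 37.6 d).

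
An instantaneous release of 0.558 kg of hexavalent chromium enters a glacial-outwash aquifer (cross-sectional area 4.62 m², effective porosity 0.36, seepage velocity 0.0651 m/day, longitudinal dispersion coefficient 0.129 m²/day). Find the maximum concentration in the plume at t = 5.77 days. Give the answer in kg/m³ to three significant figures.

The peak of an instantaneous 1D plume sits at x = vt; there the Gaussian factor is 1 and C_max = M/(n_e·A·√(4πDt)), where n_e·A is the pore area the mass is dissolved in.
√(4πDt) = √(4π × 0.129 × 5.77) = 3.058 m, so C_max = 0.558/(0.36 × 4.62 × 3.058) = 0.110 kg/m³.

0.110 kg/m³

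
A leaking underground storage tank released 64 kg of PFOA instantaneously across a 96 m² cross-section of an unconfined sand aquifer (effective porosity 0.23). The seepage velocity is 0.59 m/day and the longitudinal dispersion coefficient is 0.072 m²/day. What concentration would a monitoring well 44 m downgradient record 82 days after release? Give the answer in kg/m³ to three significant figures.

For an instantaneous plane source, C(x,t) = M/(n_e·A·√(4πDt)) · exp(−(x−vt)²/(4Dt)), with n_e·A the pore (flow) area.
Plume center vt = 0.59 × 82 = 48.38 m, so the well at 44 m is 4.38 m upgradient of the peak.
√(4πDt) = 8.613 m, giving peak height M/(n_e·A·√(4πDt)) = 64/(0.23 × 96 × 8.613) = 0.3365 kg/m³.
(x−vt)²/(4Dt) = (-4.38)²/(4 × 0.072 × 82) = 0.8123; exp(−0.8123) = 0.4438.
C = 0.3365 × 0.4438 = 0.149 kg/m³.

0.149 kg/m³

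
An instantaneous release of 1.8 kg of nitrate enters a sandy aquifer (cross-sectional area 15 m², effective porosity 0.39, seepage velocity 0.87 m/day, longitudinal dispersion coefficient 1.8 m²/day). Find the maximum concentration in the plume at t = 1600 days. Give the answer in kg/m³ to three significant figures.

0.00162 kg/m³

The peak of an instantaneous 1D plume sits at x = vt; there the Gaussian factor is 1 and C_max = M/(n_e·A·√(4πDt)), where n_e·A is the pore area the mass is dissolved in.
√(4πDt) = √(4π × 1.8 × 1600) = 190.2 m, so C_max = 1.8/(0.39 × 15 × 190.2) = 0.00162 kg/m³.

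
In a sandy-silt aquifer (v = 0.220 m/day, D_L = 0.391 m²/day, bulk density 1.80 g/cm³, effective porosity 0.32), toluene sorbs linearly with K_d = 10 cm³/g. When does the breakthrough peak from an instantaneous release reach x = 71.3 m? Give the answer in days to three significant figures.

18100 days

Retardation factor R = 1 + ρ_b·K_d/n = 1 + 1.80 × 10/0.32 = 57.25.
Sorption retards both mechanisms: v_R = v/R = 0.003843 m/day, D_R = D/R = 0.006830 m²/day.
Peak time from v_R²t² + 2D_R t − x² = 0: t = (√(D_R² + v_R²x²) − D_R)/v_R².
√(D_R² + v_R²x²) = √(0.006830² + 0.003843² × 71.3²) = 0.2741; v_R² = 1.477e-05.
t = (0.2741 − 0.006830)/1.477e-05 = 18100 days.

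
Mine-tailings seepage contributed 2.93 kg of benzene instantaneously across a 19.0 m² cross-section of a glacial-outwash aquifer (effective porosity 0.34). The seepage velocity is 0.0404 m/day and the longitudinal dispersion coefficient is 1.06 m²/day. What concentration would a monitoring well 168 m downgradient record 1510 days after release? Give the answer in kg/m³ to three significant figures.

0.000535 kg/m³

For an instantaneous plane source, C(x,t) = M/(n_e·A·√(4πDt)) · exp(−(x−vt)²/(4Dt)), with n_e·A the pore (flow) area.
Plume center vt = 0.0404 × 1510 = 61.004 m, so the well at 168 m is 106.996 m downgradient of the peak.
√(4πDt) = 141.8 m, giving peak height M/(n_e·A·√(4πDt)) = 2.93/(0.34 × 19.0 × 141.8) = 0.003199 kg/m³.
(x−vt)²/(4Dt) = (106.996)²/(4 × 1.06 × 1510) = 1.788; exp(−1.788) = 0.1673.
C = 0.003199 × 0.1673 = 0.000535 kg/m³.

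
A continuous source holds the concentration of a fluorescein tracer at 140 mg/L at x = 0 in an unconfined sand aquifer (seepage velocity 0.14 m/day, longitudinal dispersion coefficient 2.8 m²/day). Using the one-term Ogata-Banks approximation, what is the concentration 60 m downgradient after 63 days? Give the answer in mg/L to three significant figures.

For a continuous step input, C/C₀ ≈ ½·erfc((x−vt)/(2√(Dt))).
vt = 0.14 × 63 = 8.82 m and 2√(Dt) = 2√(2.8 × 63) = 26.56 m.
Argument (x−vt)/(2√(Dt)) = (60 − 8.82)/26.56 = 1.927; ½·erfc(1.927) = 0.003213.
C = 140 × 0.003213 = 0.450 mg/L.

0.450 mg/L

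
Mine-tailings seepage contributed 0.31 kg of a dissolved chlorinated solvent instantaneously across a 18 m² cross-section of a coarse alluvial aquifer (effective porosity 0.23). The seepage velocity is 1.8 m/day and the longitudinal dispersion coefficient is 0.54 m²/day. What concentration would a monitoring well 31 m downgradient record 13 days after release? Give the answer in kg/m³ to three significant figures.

For an instantaneous plane source, C(x,t) = M/(n_e·A·√(4πDt)) · exp(−(x−vt)²/(4Dt)), with n_e·A the pore (flow) area.
Plume center vt = 1.8 × 13 = 23.4 m, so the well at 31 m is 7.6 m downgradient of the peak.
√(4πDt) = 9.392 m, giving peak height M/(n_e·A·√(4πDt)) = 0.31/(0.23 × 18 × 9.392) = 0.007973 kg/m³.
(x−vt)²/(4Dt) = (7.6)²/(4 × 0.54 × 13) = 2.057; exp(−2.057) = 0.1278.
C = 0.007973 × 0.1278 = 0.00102 kg/m³.

0.00102 kg/m³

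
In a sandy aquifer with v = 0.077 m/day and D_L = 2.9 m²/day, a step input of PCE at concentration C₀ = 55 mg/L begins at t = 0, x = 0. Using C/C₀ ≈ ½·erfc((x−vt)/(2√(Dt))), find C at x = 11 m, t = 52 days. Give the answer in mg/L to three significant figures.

For a continuous step input, C/C₀ ≈ ½·erfc((x−vt)/(2√(Dt))).
vt = 0.077 × 52 = 4.004 m and 2√(Dt) = 2√(2.9 × 52) = 24.56 m.
Argument (x−vt)/(2√(Dt)) = (11 − 4.004)/24.56 = 0.2849; ½·erfc(0.2849) = 0.3435.
C = 55 × 0.3435 = 18.9 mg/L.

18.9 mg/L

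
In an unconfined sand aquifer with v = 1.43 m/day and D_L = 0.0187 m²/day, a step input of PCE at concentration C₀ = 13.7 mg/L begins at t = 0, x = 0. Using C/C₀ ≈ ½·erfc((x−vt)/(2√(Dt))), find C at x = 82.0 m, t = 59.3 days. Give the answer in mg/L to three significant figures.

13.3 mg/L

For a continuous step input, C/C₀ ≈ ½·erfc((x−vt)/(2√(Dt))).
vt = 1.43 × 59.3 = 84.799 m and 2√(Dt) = 2√(0.0187 × 59.3) = 2.106 m.
Argument (x−vt)/(2√(Dt)) = (82.0 − 84.799)/2.106 = -1.329; ½·erfc(-1.329) = 0.9699.
C = 13.7 × 0.9699 = 13.3 mg/L.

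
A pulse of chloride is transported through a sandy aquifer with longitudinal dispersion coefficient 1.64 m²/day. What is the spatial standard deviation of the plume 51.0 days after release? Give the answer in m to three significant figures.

Dispersive spreading gives a Gaussian with σ² = 2Dt; advection only shifts the center.
σ = √(2 × 1.64 × 51.0) = 12.9 m.

12.9 m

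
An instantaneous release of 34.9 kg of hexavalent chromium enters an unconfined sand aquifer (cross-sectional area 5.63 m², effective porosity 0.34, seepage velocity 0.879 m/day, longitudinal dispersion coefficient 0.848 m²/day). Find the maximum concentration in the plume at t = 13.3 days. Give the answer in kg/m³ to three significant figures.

1.53 kg/m³

The peak of an instantaneous 1D plume sits at x = vt; there the Gaussian factor is 1 and C_max = M/(n_e·A·√(4πDt)), where n_e·A is the pore area the mass is dissolved in.
√(4πDt) = √(4π × 0.848 × 13.3) = 11.90 m, so C_max = 34.9/(0.34 × 5.63 × 11.90) = 1.53 kg/m³.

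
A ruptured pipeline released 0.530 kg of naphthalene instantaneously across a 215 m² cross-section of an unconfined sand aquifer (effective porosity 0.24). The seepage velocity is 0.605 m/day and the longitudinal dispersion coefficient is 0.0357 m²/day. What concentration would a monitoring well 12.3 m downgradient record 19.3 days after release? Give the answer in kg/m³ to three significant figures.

For an instantaneous plane source, C(x,t) = M/(n_e·A·√(4πDt)) · exp(−(x−vt)²/(4Dt)), with n_e·A the pore (flow) area.
Plume center vt = 0.605 × 19.3 = 11.6765 m, so the well at 12.3 m is 0.6235 m downgradient of the peak.
√(4πDt) = 2.943 m, giving peak height M/(n_e·A·√(4πDt)) = 0.530/(0.24 × 215 × 2.943) = 0.003490 kg/m³.
(x−vt)²/(4Dt) = (0.6235)²/(4 × 0.0357 × 19.3) = 0.1411; exp(−0.1411) = 0.8684.
C = 0.003490 × 0.8684 = 0.00303 kg/m³.

0.00303 kg/m³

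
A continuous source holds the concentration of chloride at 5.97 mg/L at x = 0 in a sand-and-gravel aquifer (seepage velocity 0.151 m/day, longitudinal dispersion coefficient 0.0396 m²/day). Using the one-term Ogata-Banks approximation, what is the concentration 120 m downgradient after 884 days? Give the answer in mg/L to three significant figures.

5.65 mg/L

For a continuous step input, C/C₀ ≈ ½·erfc((x−vt)/(2√(Dt))).
vt = 0.151 × 884 = 133.484 m and 2√(Dt) = 2√(0.0396 × 884) = 11.83 m.
Argument (x−vt)/(2√(Dt)) = (120 − 133.484)/11.83 = -1.140; ½·erfc(-1.140) = 0.9465.
C = 5.97 × 0.9465 = 5.65 mg/L.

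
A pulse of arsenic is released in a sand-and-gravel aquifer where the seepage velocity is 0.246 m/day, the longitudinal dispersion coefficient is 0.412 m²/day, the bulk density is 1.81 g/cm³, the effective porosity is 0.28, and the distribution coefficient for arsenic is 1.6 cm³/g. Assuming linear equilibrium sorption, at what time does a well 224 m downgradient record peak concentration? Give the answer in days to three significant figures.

Retardation factor R = 1 + ρ_b·K_d/n = 1 + 1.81 × 1.6/0.28 = 11.34.
Sorption retards both mechanisms: v_R = v/R = 0.02169 m/day, D_R = D/R = 0.03633 m²/day.
Peak time from v_R²t² + 2D_R t − x² = 0: t = (√(D_R² + v_R²x²) − D_R)/v_R².
√(D_R² + v_R²x²) = √(0.03633² + 0.02169² × 224²) = 4.859; v_R² = 0.0004705.
t = (4.859 − 0.03633)/0.0004705 = 10300 days.

10300 days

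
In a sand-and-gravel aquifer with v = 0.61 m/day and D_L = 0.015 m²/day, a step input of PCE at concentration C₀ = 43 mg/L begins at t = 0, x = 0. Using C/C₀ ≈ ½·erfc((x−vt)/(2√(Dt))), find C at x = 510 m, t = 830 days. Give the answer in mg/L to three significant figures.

9.86 mg/L

For a continuous step input, C/C₀ ≈ ½·erfc((x−vt)/(2√(Dt))).
vt = 0.61 × 830 = 506.3 m and 2√(Dt) = 2√(0.015 × 830) = 7.057 m.
Argument (x−vt)/(2√(Dt)) = (510 − 506.3)/7.057 = 0.5243; ½·erfc(0.5243) = 0.2292.
C = 43 × 0.2292 = 9.86 mg/L.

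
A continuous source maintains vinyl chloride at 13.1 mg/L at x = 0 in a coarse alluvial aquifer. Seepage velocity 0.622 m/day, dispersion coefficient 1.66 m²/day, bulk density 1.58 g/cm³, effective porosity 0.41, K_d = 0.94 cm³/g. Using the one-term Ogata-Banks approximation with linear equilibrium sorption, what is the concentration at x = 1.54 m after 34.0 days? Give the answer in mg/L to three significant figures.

9.57 mg/L

Retardation factor R = 1 + ρ_b·K_d/n = 1 + 1.58 × 0.94/0.41 = 4.622.
Sorption retards both mechanisms: v_R = v/R = 0.1346 m/day, D_R = D/R = 0.3592 m²/day.
v_R·t = 0.1346 × 34.0 = 4.5764 m; 2√(D_R t) = 6.989 m; argument = (1.54 − 4.5764)/6.989 = -0.4345.
C = C₀ × ½·erfc(-0.4345) = 13.1 × 0.7305 = 9.57 mg/L.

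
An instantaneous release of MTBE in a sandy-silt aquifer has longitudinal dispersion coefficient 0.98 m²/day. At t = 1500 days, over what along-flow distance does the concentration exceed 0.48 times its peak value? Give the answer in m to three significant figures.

The plume is Gaussian with σ = √(2Dt) = √(2 × 0.98 × 1500) = 54.22 m.
C/C_peak = exp(−Δx²/(2σ²)) = 0.48 ⇒ Δx = σ·√(−2 ln 0.48) = 54.22 × 1.212 = 65.71 m.
Width = 2Δx = 131 m.

131 m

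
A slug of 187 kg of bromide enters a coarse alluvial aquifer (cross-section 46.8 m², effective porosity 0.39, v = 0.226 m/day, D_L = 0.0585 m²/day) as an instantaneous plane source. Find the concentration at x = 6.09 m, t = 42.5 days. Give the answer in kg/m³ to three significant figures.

0.529 kg/m³

For an instantaneous plane source, C(x,t) = M/(n_e·A·√(4πDt)) · exp(−(x−vt)²/(4Dt)), with n_e·A the pore (flow) area.
Plume center vt = 0.226 × 42.5 = 9.605 m, so the well at 6.09 m is 3.515 m upgradient of the peak.
√(4πDt) = 5.590 m, giving peak height M/(n_e·A·√(4πDt)) = 187/(0.39 × 46.8 × 5.590) = 1.833 kg/m³.
(x−vt)²/(4Dt) = (-3.515)²/(4 × 0.0585 × 42.5) = 1.242; exp(−1.242) = 0.2888.
C = 1.833 × 0.2888 = 0.529 kg/m³.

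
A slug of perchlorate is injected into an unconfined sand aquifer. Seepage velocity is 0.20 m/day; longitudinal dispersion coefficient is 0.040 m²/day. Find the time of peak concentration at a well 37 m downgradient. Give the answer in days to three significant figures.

184 days

For the 1D instantaneous-source solution, setting ∂C/∂t = 0 at fixed x gives v²t² + 2Dt − x² = 0, so t = (√(D² + v²x²) − D)/v².
√(D² + v²x²) = √(0.040² + 0.20² × 37²) = 7.400; v² = 0.04.
t = (7.400 − 0.040)/0.04 = 184 days (vs. the pure-advection estimate x/v = 185 d).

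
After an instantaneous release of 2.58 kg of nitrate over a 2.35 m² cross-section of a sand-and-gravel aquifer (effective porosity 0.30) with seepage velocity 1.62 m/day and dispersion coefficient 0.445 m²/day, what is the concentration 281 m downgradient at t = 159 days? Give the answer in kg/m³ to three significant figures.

0.0177 kg/m³

For an instantaneous plane source, C(x,t) = M/(n_e·A·√(4πDt)) · exp(−(x−vt)²/(4Dt)), with n_e·A the pore (flow) area.
Plume center vt = 1.62 × 159 = 257.58 m, so the well at 281 m is 23.42 m downgradient of the peak.
√(4πDt) = 29.82 m, giving peak height M/(n_e·A·√(4πDt)) = 2.58/(0.30 × 2.35 × 29.82) = 0.1227 kg/m³.
(x−vt)²/(4Dt) = (23.42)²/(4 × 0.445 × 159) = 1.938; exp(−1.938) = 0.1440.
C = 0.1227 × 0.1440 = 0.0177 kg/m³.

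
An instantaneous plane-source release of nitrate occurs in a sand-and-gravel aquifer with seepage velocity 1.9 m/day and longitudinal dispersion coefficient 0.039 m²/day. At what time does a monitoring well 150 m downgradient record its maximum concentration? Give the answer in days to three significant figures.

78.9 days

For the 1D instantaneous-source solution, setting ∂C/∂t = 0 at fixed x gives v²t² + 2Dt − x² = 0, so t = (√(D² + v²x²) − D)/v².
√(D² + v²x²) = √(0.039² + 1.9² × 150²) = 285.0; v² = 3.61.
t = (285.0 − 0.039)/3.61 = 78.9 days (vs. the pure-advection estimate x/v = 78.9 d).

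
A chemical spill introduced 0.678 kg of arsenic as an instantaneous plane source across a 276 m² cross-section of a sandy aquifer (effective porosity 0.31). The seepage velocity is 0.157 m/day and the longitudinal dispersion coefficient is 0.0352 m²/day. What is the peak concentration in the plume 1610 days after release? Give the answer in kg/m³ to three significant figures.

0.000297 kg/m³

The peak of an instantaneous 1D plume sits at x = vt; there the Gaussian factor is 1 and C_max = M/(n_e·A·√(4πDt)), where n_e·A is the pore area the mass is dissolved in.
√(4πDt) = √(4π × 0.0352 × 1610) = 26.69 m, so C_max = 0.678/(0.31 × 276 × 26.69) = 0.000297 kg/m³.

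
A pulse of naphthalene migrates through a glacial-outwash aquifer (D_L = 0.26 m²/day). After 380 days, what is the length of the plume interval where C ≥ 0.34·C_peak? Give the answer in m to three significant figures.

41.3 m

The plume is Gaussian with σ = √(2Dt) = √(2 × 0.26 × 380) = 14.06 m.
C/C_peak = exp(−Δx²/(2σ²)) = 0.34 ⇒ Δx = σ·√(−2 ln 0.34) = 14.06 × 1.469 = 20.65 m.
Width = 2Δx = 41.3 m.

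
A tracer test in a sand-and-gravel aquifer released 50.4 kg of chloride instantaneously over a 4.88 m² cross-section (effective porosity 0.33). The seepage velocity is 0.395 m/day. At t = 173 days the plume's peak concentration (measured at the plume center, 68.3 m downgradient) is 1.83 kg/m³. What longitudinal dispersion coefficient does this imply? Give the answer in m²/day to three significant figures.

At the plume center C_max = M/(n_e·A·√(4πDt)), so D = M²/(4πt·(n_e·A·C_max)²).
n_e·A·C_max = 0.33 × 4.88 × 1.83 = 2.947 kg/m.
D = 50.4²/(4π × 173 × 2.947²) = 0.135 m²/day.

0.135 m²/day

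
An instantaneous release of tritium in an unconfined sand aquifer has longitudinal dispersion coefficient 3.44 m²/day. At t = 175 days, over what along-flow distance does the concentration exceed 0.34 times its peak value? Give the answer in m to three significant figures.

The plume is Gaussian with σ = √(2Dt) = √(2 × 3.44 × 175) = 34.70 m.
C/C_peak = exp(−Δx²/(2σ²)) = 0.34 ⇒ Δx = σ·√(−2 ln 0.34) = 34.70 × 1.469 = 50.97 m.
Width = 2Δx = 102 m.

102 m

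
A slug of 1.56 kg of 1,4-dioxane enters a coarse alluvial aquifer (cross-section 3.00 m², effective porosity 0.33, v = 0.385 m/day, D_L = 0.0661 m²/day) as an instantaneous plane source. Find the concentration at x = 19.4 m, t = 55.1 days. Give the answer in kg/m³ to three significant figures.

For an instantaneous plane source, C(x,t) = M/(n_e·A·√(4πDt)) · exp(−(x−vt)²/(4Dt)), with n_e·A the pore (flow) area.
Plume center vt = 0.385 × 55.1 = 21.2135 m, so the well at 19.4 m is 1.8135 m upgradient of the peak.
√(4πDt) = 6.765 m, giving peak height M/(n_e·A·√(4πDt)) = 1.56/(0.33 × 3.00 × 6.765) = 0.2329 kg/m³.
(x−vt)²/(4Dt) = (-1.8135)²/(4 × 0.0661 × 55.1) = 0.2257; exp(−0.2257) = 0.7980.
C = 0.2329 × 0.7980 = 0.186 kg/m³.

0.186 kg/m³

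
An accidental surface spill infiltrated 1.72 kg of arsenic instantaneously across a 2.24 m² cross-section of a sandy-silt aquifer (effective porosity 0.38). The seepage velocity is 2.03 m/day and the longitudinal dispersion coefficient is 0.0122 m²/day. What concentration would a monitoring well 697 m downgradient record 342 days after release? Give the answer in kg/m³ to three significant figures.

0.178 kg/m³

For an instantaneous plane source, C(x,t) = M/(n_e·A·√(4πDt)) · exp(−(x−vt)²/(4Dt)), with n_e·A the pore (flow) area.
Plume center vt = 2.03 × 342 = 694.26 m, so the well at 697 m is 2.74 m downgradient of the peak.
√(4πDt) = 7.241 m, giving peak height M/(n_e·A·√(4πDt)) = 1.72/(0.38 × 2.24 × 7.241) = 0.2791 kg/m³.
(x−vt)²/(4Dt) = (2.74)²/(4 × 0.0122 × 342) = 0.4498; exp(−0.4498) = 0.6378.
C = 0.2791 × 0.6378 = 0.178 kg/m³.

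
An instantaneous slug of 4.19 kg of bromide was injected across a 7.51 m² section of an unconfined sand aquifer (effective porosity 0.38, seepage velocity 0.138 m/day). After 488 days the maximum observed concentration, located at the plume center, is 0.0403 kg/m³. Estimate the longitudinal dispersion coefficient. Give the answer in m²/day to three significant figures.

0.216 m²/day

At the plume center C_max = M/(n_e·A·√(4πDt)), so D = M²/(4πt·(n_e·A·C_max)²).
n_e·A·C_max = 0.38 × 7.51 × 0.0403 = 0.1150 kg/m.
D = 4.19²/(4π × 488 × 0.1150²) = 0.216 m²/day.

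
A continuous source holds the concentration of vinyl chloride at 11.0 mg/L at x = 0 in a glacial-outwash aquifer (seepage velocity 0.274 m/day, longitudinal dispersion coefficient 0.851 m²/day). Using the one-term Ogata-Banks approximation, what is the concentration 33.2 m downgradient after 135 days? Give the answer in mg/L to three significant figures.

For a continuous step input, C/C₀ ≈ ½·erfc((x−vt)/(2√(Dt))).
vt = 0.274 × 135 = 36.99 m and 2√(Dt) = 2√(0.851 × 135) = 21.44 m.
Argument (x−vt)/(2√(Dt)) = (33.2 − 36.99)/21.44 = -0.1768; ½·erfc(-0.1768) = 0.5987.
C = 11.0 × 0.5987 = 6.59 mg/L.

6.59 mg/L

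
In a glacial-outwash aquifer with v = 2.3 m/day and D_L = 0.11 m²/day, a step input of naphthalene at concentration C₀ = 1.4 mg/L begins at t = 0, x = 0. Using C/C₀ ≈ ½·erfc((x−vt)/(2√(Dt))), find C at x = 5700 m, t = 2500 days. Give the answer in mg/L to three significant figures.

1.38 mg/L

For a continuous step input, C/C₀ ≈ ½·erfc((x−vt)/(2√(Dt))).
vt = 2.3 × 2500 = 5750 m and 2√(Dt) = 2√(0.11 × 2500) = 33.17 m.
Argument (x−vt)/(2√(Dt)) = (5700 − 5750)/33.17 = -1.507; ½·erfc(-1.507) = 0.9835.
C = 1.4 × 0.9835 = 1.38 mg/L.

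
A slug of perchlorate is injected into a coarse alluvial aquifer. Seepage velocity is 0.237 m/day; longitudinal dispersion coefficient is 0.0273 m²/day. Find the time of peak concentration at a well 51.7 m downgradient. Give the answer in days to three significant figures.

218 days

For the 1D instantaneous-source solution, setting ∂C/∂t = 0 at fixed x gives v²t² + 2Dt − x² = 0, so t = (√(D² + v²x²) − D)/v².
√(D² + v²x²) = √(0.0273² + 0.237² × 51.7²) = 12.25; v² = 0.056169.
t = (12.25 − 0.0273)/0.056169 = 218 days (vs. the pure-advection estimate x/v = 218 d).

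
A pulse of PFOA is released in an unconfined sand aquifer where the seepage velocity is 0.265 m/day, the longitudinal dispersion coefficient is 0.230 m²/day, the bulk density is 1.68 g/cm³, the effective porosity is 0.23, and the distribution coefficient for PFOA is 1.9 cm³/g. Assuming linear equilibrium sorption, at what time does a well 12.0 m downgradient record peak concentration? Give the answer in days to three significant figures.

627 days

Retardation factor R = 1 + ρ_b·K_d/n = 1 + 1.68 × 1.9/0.23 = 14.88.
Sorption retards both mechanisms: v_R = v/R = 0.01781 m/day, D_R = D/R = 0.01546 m²/day.
Peak time from v_R²t² + 2D_R t − x² = 0: t = (√(D_R² + v_R²x²) − D_R)/v_R².
√(D_R² + v_R²x²) = √(0.01546² + 0.01781² × 12.0²) = 0.2143; v_R² = 0.0003172.
t = (0.2143 − 0.01546)/0.0003172 = 627 days.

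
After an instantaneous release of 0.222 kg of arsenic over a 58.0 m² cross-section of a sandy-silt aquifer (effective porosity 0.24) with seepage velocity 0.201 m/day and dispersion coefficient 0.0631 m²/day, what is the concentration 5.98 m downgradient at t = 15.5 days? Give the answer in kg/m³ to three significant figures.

0.000559 kg/m³

For an instantaneous plane source, C(x,t) = M/(n_e·A·√(4πDt)) · exp(−(x−vt)²/(4Dt)), with n_e·A the pore (flow) area.
Plume center vt = 0.201 × 15.5 = 3.1155 m, so the well at 5.98 m is 2.8645 m downgradient of the peak.
√(4πDt) = 3.506 m, giving peak height M/(n_e·A·√(4πDt)) = 0.222/(0.24 × 58.0 × 3.506) = 0.004549 kg/m³.
(x−vt)²/(4Dt) = (2.8645)²/(4 × 0.0631 × 15.5) = 2.097; exp(−2.097) = 0.1228.
C = 0.004549 × 0.1228 = 0.000559 kg/m³.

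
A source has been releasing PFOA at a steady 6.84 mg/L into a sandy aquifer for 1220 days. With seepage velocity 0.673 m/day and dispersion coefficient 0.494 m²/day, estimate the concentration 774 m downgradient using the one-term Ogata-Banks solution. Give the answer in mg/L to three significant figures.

6.24 mg/L

For a continuous step input, C/C₀ ≈ ½·erfc((x−vt)/(2√(Dt))).
vt = 0.673 × 1220 = 821.06 m and 2√(Dt) = 2√(0.494 × 1220) = 49.10 m.
Argument (x−vt)/(2√(Dt)) = (774 − 821.06)/49.10 = -0.9585; ½·erfc(-0.9585) = 0.9124.
C = 6.84 × 0.9124 = 6.24 mg/L.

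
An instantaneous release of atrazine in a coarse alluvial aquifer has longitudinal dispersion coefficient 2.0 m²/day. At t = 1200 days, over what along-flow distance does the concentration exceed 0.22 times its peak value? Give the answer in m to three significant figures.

241 m

The plume is Gaussian with σ = √(2Dt) = √(2 × 2.0 × 1200) = 69.28 m.
C/C_peak = exp(−Δx²/(2σ²)) = 0.22 ⇒ Δx = σ·√(−2 ln 0.22) = 69.28 × 1.740 = 120.5 m.
Width = 2Δx = 241 m.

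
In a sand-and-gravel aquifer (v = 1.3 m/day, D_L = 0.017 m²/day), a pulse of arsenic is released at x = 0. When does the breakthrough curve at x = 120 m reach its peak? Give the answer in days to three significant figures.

92.3 days

For the 1D instantaneous-source solution, setting ∂C/∂t = 0 at fixed x gives v²t² + 2Dt − x² = 0, so t = (√(D² + v²x²) − D)/v².
√(D² + v²x²) = √(0.017² + 1.3² × 120²) = 156.0; v² = 1.69.
t = (156.0 − 0.017)/1.69 = 92.3 days (vs. the pure-advection estimate x/v = 92.3 d).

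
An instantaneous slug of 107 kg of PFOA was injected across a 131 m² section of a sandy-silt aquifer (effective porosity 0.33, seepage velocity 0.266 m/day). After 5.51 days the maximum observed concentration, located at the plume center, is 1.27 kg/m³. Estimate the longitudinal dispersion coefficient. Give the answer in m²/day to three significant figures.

0.0549 m²/day

At the plume center C_max = M/(n_e·A·√(4πDt)), so D = M²/(4πt·(n_e·A·C_max)²).
n_e·A·C_max = 0.33 × 131 × 1.27 = 54.90 kg/m.
D = 107²/(4π × 5.51 × 54.90²) = 0.0549 m²/day.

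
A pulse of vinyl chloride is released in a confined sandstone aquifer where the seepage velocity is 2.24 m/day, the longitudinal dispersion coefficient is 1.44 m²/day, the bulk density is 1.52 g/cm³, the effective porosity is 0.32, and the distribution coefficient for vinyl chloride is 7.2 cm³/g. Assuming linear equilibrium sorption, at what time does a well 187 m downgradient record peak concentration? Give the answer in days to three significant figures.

Retardation factor R = 1 + ρ_b·K_d/n = 1 + 1.52 × 7.2/0.32 = 35.20.
Sorption retards both mechanisms: v_R = v/R = 0.06364 m/day, D_R = D/R = 0.04091 m²/day.
Peak time from v_R²t² + 2D_R t − x² = 0: t = (√(D_R² + v_R²x²) − D_R)/v_R².
√(D_R² + v_R²x²) = √(0.04091² + 0.06364² × 187²) = 11.90; v_R² = 0.004050.
t = (11.90 − 0.04091)/0.004050 = 2930 days.

2930 days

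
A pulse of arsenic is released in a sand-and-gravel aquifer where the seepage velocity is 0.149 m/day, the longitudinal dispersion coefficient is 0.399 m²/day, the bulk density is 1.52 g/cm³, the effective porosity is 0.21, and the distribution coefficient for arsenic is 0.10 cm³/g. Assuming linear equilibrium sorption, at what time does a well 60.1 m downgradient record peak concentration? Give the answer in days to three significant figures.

665 days

Retardation factor R = 1 + ρ_b·K_d/n = 1 + 1.52 × 0.10/0.21 = 1.724.
Sorption retards both mechanisms: v_R = v/R = 0.08643 m/day, D_R = D/R = 0.2314 m²/day.
Peak time from v_R²t² + 2D_R t − x² = 0: t = (√(D_R² + v_R²x²) − D_R)/v_R².
√(D_R² + v_R²x²) = √(0.2314² + 0.08643² × 60.1²) = 5.200; v_R² = 0.007470.
t = (5.200 − 0.2314)/0.007470 = 665 days.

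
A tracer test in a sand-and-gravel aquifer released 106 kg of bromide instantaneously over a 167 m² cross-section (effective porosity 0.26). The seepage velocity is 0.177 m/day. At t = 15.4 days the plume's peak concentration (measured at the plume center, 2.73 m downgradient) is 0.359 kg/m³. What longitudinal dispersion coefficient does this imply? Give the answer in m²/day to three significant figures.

At the plume center C_max = M/(n_e·A·√(4πDt)), so D = M²/(4πt·(n_e·A·C_max)²).
n_e·A·C_max = 0.26 × 167 × 0.359 = 15.59 kg/m.
D = 106²/(4π × 15.4 × 15.59²) = 0.239 m²/day.

0.239 m²/day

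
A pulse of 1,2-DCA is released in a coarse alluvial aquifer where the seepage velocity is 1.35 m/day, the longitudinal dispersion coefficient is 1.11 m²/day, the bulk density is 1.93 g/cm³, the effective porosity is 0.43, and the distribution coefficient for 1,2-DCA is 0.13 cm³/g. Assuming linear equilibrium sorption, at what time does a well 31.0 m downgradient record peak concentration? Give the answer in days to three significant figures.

Retardation factor R = 1 + ρ_b·K_d/n = 1 + 1.93 × 0.13/0.43 = 1.583.
Sorption retards both mechanisms: v_R = v/R = 0.8528 m/day, D_R = D/R = 0.7012 m²/day.
Peak time from v_R²t² + 2D_R t − x² = 0: t = (√(D_R² + v_R²x²) − D_R)/v_R².
√(D_R² + v_R²x²) = √(0.7012² + 0.8528² × 31.0²) = 26.45; v_R² = 0.7273.
t = (26.45 − 0.7012)/0.7273 = 35.4 days.

35.4 days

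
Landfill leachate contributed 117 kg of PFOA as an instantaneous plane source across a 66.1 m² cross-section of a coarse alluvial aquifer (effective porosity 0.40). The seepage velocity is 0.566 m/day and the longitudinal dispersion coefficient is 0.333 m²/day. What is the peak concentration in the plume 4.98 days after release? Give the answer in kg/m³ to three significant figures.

0.969 kg/m³

The peak of an instantaneous 1D plume sits at x = vt; there the Gaussian factor is 1 and C_max = M/(n_e·A·√(4πDt)), where n_e·A is the pore area the mass is dissolved in.
√(4πDt) = √(4π × 0.333 × 4.98) = 4.565 m, so C_max = 117/(0.40 × 66.1 × 4.565) = 0.969 kg/m³.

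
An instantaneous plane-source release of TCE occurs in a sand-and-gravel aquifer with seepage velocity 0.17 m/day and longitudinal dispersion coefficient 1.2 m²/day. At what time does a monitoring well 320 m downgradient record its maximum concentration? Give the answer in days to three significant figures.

For the 1D instantaneous-source solution, setting ∂C/∂t = 0 at fixed x gives v²t² + 2Dt − x² = 0, so t = (√(D² + v²x²) − D)/v².
√(D² + v²x²) = √(1.2² + 0.17² × 320²) = 54.41; v² = 0.0289.
t = (54.41 − 1.2)/0.0289 = 1840 days (vs. the pure-advection estimate x/v = 1880 d).

1840 days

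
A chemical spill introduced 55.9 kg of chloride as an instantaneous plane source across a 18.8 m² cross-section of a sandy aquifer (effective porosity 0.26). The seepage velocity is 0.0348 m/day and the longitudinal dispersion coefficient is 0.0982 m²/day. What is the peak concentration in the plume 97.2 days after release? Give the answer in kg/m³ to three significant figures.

1.04 kg/m³

The peak of an instantaneous 1D plume sits at x = vt; there the Gaussian factor is 1 and C_max = M/(n_e·A·√(4πDt)), where n_e·A is the pore area the mass is dissolved in.
√(4πDt) = √(4π × 0.0982 × 97.2) = 10.95 m, so C_max = 55.9/(0.26 × 18.8 × 10.95) = 1.04 kg/m³.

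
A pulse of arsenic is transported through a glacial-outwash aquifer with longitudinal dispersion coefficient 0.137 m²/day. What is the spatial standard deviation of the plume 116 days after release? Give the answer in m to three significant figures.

Dispersive spreading gives a Gaussian with σ² = 2Dt; advection only shifts the center.
σ = √(2 × 0.137 × 116) = 5.64 m.

5.64 m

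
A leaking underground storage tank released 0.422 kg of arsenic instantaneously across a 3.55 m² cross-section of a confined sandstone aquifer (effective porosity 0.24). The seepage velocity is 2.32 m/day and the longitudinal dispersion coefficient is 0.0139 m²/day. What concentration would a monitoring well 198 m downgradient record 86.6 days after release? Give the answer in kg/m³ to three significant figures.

For an instantaneous plane source, C(x,t) = M/(n_e·A·√(4πDt)) · exp(−(x−vt)²/(4Dt)), with n_e·A the pore (flow) area.
Plume center vt = 2.32 × 86.6 = 200.912 m, so the well at 198 m is 2.912 m upgradient of the peak.
√(4πDt) = 3.889 m, giving peak height M/(n_e·A·√(4πDt)) = 0.422/(0.24 × 3.55 × 3.889) = 0.1274 kg/m³.
(x−vt)²/(4Dt) = (-2.912)²/(4 × 0.0139 × 86.6) = 1.761; exp(−1.761) = 0.1719.
C = 0.1274 × 0.1719 = 0.0219 kg/m³.

0.0219 kg/m³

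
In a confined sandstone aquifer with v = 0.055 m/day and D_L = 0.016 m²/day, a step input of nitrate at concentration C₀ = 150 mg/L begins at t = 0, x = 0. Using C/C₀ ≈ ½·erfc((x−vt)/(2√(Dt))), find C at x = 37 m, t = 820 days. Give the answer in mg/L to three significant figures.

141 mg/L

For a continuous step input, C/C₀ ≈ ½·erfc((x−vt)/(2√(Dt))).
vt = 0.055 × 820 = 45.1 m and 2√(Dt) = 2√(0.016 × 820) = 7.244 m.
Argument (x−vt)/(2√(Dt)) = (37 − 45.1)/7.244 = -1.118; ½·erfc(-1.118) = 0.9431.
C = 150 × 0.9431 = 141 mg/L.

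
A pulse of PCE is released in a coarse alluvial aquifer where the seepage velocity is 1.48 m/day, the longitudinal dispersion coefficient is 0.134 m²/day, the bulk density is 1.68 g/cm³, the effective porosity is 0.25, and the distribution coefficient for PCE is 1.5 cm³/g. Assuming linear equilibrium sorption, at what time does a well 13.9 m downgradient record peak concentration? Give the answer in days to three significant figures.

103 days

Retardation factor R = 1 + ρ_b·K_d/n = 1 + 1.68 × 1.5/0.25 = 11.08.
Sorption retards both mechanisms: v_R = v/R = 0.1336 m/day, D_R = D/R = 0.01209 m²/day.
Peak time from v_R²t² + 2D_R t − x² = 0: t = (√(D_R² + v_R²x²) − D_R)/v_R².
√(D_R² + v_R²x²) = √(0.01209² + 0.1336² × 13.9²) = 1.857; v_R² = 0.01785.
t = (1.857 − 0.01209)/0.01785 = 103 days.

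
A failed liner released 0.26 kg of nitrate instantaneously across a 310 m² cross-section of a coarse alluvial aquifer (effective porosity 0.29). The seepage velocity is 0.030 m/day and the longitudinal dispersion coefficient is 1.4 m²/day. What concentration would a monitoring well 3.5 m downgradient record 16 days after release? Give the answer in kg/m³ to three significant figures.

For an instantaneous plane source, C(x,t) = M/(n_e·A·√(4πDt)) · exp(−(x−vt)²/(4Dt)), with n_e·A the pore (flow) area.
Plume center vt = 0.030 × 16 = 0.48 m, so the well at 3.5 m is 3.02 m downgradient of the peak.
√(4πDt) = 16.78 m, giving peak height M/(n_e·A·√(4πDt)) = 0.26/(0.29 × 310 × 16.78) = 0.0001724 kg/m³.
(x−vt)²/(4Dt) = (3.02)²/(4 × 1.4 × 16) = 0.1018; exp(−0.1018) = 0.9032.
C = 0.0001724 × 0.9032 = 0.000156 kg/m³.

0.000156 kg/m³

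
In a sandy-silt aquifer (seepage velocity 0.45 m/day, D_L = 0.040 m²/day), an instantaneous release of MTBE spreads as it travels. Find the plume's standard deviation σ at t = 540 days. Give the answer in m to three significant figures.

6.57 m

Dispersive spreading gives a Gaussian with σ² = 2Dt; advection only shifts the center.
σ = √(2 × 0.040 × 540) = 6.57 m.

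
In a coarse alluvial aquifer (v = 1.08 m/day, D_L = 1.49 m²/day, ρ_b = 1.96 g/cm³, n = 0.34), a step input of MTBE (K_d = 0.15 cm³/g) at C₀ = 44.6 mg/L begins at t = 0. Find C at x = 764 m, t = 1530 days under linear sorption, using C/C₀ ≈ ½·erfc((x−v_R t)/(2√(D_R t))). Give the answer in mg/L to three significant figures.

44.3 mg/L

Retardation factor R = 1 + ρ_b·K_d/n = 1 + 1.96 × 0.15/0.34 = 1.865.
Sorption retards both mechanisms: v_R = v/R = 0.5791 m/day, D_R = D/R = 0.7989 m²/day.
v_R·t = 0.5791 × 1530 = 886.023 m; 2√(D_R t) = 69.92 m; argument = (764 − 886.023)/69.92 = -1.745.
C = C₀ × ½·erfc(-1.745) = 44.6 × 0.9932 = 44.3 mg/L.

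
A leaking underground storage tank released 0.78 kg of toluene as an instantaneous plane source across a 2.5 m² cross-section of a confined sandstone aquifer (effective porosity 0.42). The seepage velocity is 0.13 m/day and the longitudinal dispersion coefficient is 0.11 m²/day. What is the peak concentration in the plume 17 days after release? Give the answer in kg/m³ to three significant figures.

0.153 kg/m³

The peak of an instantaneous 1D plume sits at x = vt; there the Gaussian factor is 1 and C_max = M/(n_e·A·√(4πDt)), where n_e·A is the pore area the mass is dissolved in.
√(4πDt) = √(4π × 0.11 × 17) = 4.848 m, so C_max = 0.78/(0.42 × 2.5 × 4.848) = 0.153 kg/m³.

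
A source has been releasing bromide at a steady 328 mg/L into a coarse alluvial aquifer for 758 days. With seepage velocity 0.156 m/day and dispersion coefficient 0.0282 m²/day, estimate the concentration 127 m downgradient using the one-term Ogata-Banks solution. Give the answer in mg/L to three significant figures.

For a continuous step input, C/C₀ ≈ ½·erfc((x−vt)/(2√(Dt))).
vt = 0.156 × 758 = 118.248 m and 2√(Dt) = 2√(0.0282 × 758) = 9.247 m.
Argument (x−vt)/(2√(Dt)) = (127 − 118.248)/9.247 = 0.9465; ½·erfc(0.9465) = 0.09036.
C = 328 × 0.09036 = 29.6 mg/L.

29.6 mg/L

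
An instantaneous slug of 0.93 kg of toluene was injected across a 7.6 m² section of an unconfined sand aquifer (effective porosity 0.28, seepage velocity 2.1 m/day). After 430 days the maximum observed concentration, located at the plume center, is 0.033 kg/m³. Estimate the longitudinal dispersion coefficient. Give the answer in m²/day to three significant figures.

At the plume center C_max = M/(n_e·A·√(4πDt)), so D = M²/(4πt·(n_e·A·C_max)²).
n_e·A·C_max = 0.28 × 7.6 × 0.033 = 0.07022 kg/m.
D = 0.93²/(4π × 430 × 0.07022²) = 0.0325 m²/day.

0.0325 m²/day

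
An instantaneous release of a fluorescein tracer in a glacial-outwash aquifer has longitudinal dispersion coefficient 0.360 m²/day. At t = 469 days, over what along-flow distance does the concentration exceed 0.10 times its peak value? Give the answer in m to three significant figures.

The plume is Gaussian with σ = √(2Dt) = √(2 × 0.360 × 469) = 18.38 m.
C/C_peak = exp(−Δx²/(2σ²)) = 0.10 ⇒ Δx = σ·√(−2 ln 0.10) = 18.38 × 2.146 = 39.44 m.
Width = 2Δx = 78.9 m.

78.9 m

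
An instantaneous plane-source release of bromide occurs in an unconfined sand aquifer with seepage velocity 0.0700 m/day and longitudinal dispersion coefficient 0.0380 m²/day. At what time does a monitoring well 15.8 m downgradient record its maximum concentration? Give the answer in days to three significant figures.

For the 1D instantaneous-source solution, setting ∂C/∂t = 0 at fixed x gives v²t² + 2Dt − x² = 0, so t = (√(D² + v²x²) − D)/v².
√(D² + v²x²) = √(0.0380² + 0.0700² × 15.8²) = 1.107; v² = 0.0049.
t = (1.107 − 0.0380)/0.0049 = 218 days (vs. the pure-advection estimate x/v = 226 d).

218 days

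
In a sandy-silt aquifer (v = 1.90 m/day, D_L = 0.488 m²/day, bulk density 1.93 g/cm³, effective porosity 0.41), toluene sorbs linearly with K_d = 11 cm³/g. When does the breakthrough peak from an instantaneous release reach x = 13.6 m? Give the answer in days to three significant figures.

371 days

Retardation factor R = 1 + ρ_b·K_d/n = 1 + 1.93 × 11/0.41 = 52.78.
Sorption retards both mechanisms: v_R = v/R = 0.03600 m/day, D_R = D/R = 0.009246 m²/day.
Peak time from v_R²t² + 2D_R t − x² = 0: t = (√(D_R² + v_R²x²) − D_R)/v_R².
√(D_R² + v_R²x²) = √(0.009246² + 0.03600² × 13.6²) = 0.4897; v_R² = 0.001296.
t = (0.4897 − 0.009246)/0.001296 = 371 days.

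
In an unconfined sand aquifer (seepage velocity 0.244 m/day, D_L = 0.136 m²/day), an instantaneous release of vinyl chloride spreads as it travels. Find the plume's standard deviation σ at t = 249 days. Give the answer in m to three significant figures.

Dispersive spreading gives a Gaussian with σ² = 2Dt; advection only shifts the center.
σ = √(2 × 0.136 × 249) = 8.23 m.

8.23 m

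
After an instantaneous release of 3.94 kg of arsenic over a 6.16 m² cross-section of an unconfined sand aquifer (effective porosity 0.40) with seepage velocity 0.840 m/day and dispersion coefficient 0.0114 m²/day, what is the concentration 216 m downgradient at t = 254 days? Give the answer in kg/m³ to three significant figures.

For an instantaneous plane source, C(x,t) = M/(n_e·A·√(4πDt)) · exp(−(x−vt)²/(4Dt)), with n_e·A the pore (flow) area.
Plume center vt = 0.840 × 254 = 213.36 m, so the well at 216 m is 2.64 m downgradient of the peak.
√(4πDt) = 6.032 m, giving peak height M/(n_e·A·√(4πDt)) = 3.94/(0.40 × 6.16 × 6.032) = 0.2651 kg/m³.
(x−vt)²/(4Dt) = (2.64)²/(4 × 0.0114 × 254) = 0.6017; exp(−0.6017) = 0.5479.
C = 0.2651 × 0.5479 = 0.145 kg/m³.

0.145 kg/m³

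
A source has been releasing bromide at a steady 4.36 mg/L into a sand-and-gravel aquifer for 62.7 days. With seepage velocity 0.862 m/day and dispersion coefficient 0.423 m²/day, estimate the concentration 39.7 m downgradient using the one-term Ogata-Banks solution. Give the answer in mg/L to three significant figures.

For a continuous step input, C/C₀ ≈ ½·erfc((x−vt)/(2√(Dt))).
vt = 0.862 × 62.7 = 54.0474 m and 2√(Dt) = 2√(0.423 × 62.7) = 10.30 m.
Argument (x−vt)/(2√(Dt)) = (39.7 − 54.0474)/10.30 = -1.393; ½·erfc(-1.393) = 0.9756.
C = 4.36 × 0.9756 = 4.25 mg/L.

4.25 mg/L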